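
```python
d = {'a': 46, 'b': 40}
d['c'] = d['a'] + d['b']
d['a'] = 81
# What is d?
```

After line 1: d = {'a': 46, 'b': 40}
After line 2 (d['c'] = 46 + 40): d = {'a': 46, 'b': 40, 'c': 86}
After line 3: d = {'a': 81, 'b': 40, 'c': 86}

{'a': 81, 'b': 40, 'c': 86}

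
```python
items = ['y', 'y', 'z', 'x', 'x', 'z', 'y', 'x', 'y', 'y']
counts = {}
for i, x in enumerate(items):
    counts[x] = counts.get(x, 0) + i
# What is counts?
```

Initial: counts = {}, items = ['y', 'y', 'z', 'x', 'x', 'z', 'y', 'x', 'y', 'y']
i=0, x='y': counts = {'y': 0}
i=1, x='y': counts = {'y': 1}
i=2, x='z': counts = {'y': 1, 'z': 2}
i=3, x='x': counts = {'y': 1, 'z': 2, 'x': 3}
i=4, x='x': counts = {'y': 1, 'z': 2, 'x': 7}
i=5, x='z': counts = {'y': 1, 'z': 7, 'x': 7}
i=6, x='y': counts = {'y': 7, 'z': 7, 'x': 7}
i=7, x='x': counts = {'y': 7, 'z': 7, 'x': 14}
i=8, x='y': counts = {'y': 15, 'z': 7, 'x': 14}
i=9, x='y': counts = {'y': 24, 'z': 7, 'x': 14}

{'y': 24, 'z': 7, 'x': 14}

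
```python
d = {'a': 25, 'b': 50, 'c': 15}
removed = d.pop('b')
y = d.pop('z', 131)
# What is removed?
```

After line 1: d = {'a': 25, 'b': 50, 'c': 15}
After line 2 (pop 'b' returns 50): d = {'a': 25, 'c': 15}, removed = 50
After line 3 (pop 'z' missing, returns default 131): d = {'a': 25, 'c': 15}, y = 131

50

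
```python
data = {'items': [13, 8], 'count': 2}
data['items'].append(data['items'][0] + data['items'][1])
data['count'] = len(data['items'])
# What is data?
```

After line 1: data = {'items': [13, 8], 'count': 2}
After line 2 (append 13 + 8 = 21): data = {'items': [13, 8, 21], 'count': 2}
After line 3 (count = len(items) = 3): data = {'items': [13, 8, 21], 'count': 3}

{'items': [13, 8, 21], 'count': 3}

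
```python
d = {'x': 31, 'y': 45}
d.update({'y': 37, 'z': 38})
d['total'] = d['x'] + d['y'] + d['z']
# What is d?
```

After line 1: d = {'x': 31, 'y': 45}
After line 2 (y overwritten, z added): d = {'x': 31, 'y': 37, 'z': 38}
After line 3 (total = 31 + 37 + 38 = 106): d = {'x': 31, 'y': 37, 'z': 38, 'total': 106}

{'x': 31, 'y': 37, 'z': 38, 'total': 106}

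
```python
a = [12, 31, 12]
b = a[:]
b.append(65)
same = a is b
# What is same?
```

After line 1: a = [12, 31, 12]
After line 2 (b = a[:] is a shallow copy, new object): a = [12, 31, 12], b = [12, 31, 12]
After line 3 (append only mutates b): a = [12, 31, 12], b = [12, 31, 12, 65]
After line 4 (same = a is b; different objects -> False): same = False

False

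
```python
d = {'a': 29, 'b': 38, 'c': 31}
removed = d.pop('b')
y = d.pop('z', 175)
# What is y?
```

After line 1: d = {'a': 29, 'b': 38, 'c': 31}
After line 2 (pop 'b' returns 38): d = {'a': 29, 'c': 31}, removed = 38
After line 3 (pop 'z' missing, returns default 175): d = {'a': 29, 'c': 31}, y = 175

175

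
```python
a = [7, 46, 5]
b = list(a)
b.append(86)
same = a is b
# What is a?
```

After line 1: a = [7, 46, 5]
After line 2 (b = list(a) is a shallow copy, new object): a = [7, 46, 5], b = [7, 46, 5]
After line 3 (append only mutates b): a = [7, 46, 5], b = [7, 46, 5, 86]
After line 4 (same = a is b; different objects -> False): same = False

[7, 46, 5]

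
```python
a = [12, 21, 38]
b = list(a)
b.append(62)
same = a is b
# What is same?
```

After line 1: a = [12, 21, 38]
After line 2 (b = list(a) is a shallow copy, new object): a = [12, 21, 38], b = [12, 21, 38]
After line 3 (append only mutates b): a = [12, 21, 38], b = [12, 21, 38, 62]
After line 4 (same = a is b; different objects -> False): same = False

False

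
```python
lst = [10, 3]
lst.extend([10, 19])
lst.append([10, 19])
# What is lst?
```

After line 1: lst = [10, 3]
After line 2 (extend unpacks [10, 19]): lst = [10, 3, 10, 19]
After line 3 (append adds [10, 19] as single element): lst = [10, 3, 10, 19, [10, 19]]

[10, 3, 10, 19, [10, 19]]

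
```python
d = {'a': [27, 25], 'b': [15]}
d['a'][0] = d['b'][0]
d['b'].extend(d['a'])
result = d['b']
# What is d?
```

After line 1: d = {'a': [27, 25], 'b': [15]}
After line 2 (a[0] = b[0] = 15): d = {'a': [15, 25], 'b': [15]}
After line 3 (b.extend(a) appends [15, 25]): d = {'a': [15, 25], 'b': [15, 15, 25]}
After line 4: result = d['b'] = [15, 15, 25]

{'a': [15, 25], 'b': [15, 15, 25]}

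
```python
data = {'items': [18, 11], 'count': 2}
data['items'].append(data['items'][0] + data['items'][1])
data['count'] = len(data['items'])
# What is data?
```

After line 1: data = {'items': [18, 11], 'count': 2}
After line 2 (append 18 + 11 = 29): data = {'items': [18, 11, 29], 'count': 2}
After line 3 (count = len(items) = 3): data = {'items': [18, 11, 29], 'count': 3}

{'items': [18, 11, 29], 'count': 3}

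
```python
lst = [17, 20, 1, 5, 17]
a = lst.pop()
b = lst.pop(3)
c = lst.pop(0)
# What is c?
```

After line 1: lst = [17, 20, 1, 5, 17]
After line 2 (pop() -> a = 17): lst = [17, 20, 1, 5]
After line 3 (pop(3) -> b = 5): lst = [17, 20, 1]
After line 4 (pop(0) -> c = 17): lst = [20, 1]

17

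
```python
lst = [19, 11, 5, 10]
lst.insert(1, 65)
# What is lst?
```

[19, 65, 11, 5, 10]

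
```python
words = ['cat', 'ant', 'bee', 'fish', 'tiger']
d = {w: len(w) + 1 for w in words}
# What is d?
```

{'cat': 4, 'ant': 4, 'bee': 4, 'fish': 5, 'tiger': 6}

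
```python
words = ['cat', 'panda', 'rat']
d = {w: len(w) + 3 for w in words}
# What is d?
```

{'cat': 6, 'panda': 8, 'rat': 6}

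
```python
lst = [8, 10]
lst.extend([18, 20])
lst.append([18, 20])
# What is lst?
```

After line 1: lst = [8, 10]
After line 2 (extend unpacks [18, 20]): lst = [8, 10, 18, 20]
After line 3 (append adds [18, 20] as single element): lst = [8, 10, 18, 20, [18, 20]]

[8, 10, 18, 20, [18, 20]]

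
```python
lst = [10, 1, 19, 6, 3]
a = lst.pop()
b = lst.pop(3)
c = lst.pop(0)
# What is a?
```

After line 1: lst = [10, 1, 19, 6, 3]
After line 2 (pop() -> a = 3): lst = [10, 1, 19, 6]
After line 3 (pop(3) -> b = 6): lst = [10, 1, 19]
After line 4 (pop(0) -> c = 10): lst = [1, 19]

3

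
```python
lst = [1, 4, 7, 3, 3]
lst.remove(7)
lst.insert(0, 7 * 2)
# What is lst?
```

After line 1: lst = [1, 4, 7, 3, 3]
After line 2 (remove first 7): lst = [1, 4, 3, 3]
After line 3 (insert 14 at index 0): lst = [14, 1, 4, 3, 3]

[14, 1, 4, 3, 3]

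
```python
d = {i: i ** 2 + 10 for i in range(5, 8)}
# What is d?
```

{5: 35, 6: 46, 7: 59}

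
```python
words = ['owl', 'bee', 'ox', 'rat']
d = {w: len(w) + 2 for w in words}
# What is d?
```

{'owl': 5, 'bee': 5, 'ox': 4, 'rat': 5}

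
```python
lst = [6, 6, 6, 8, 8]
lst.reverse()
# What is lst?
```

[8, 8, 6, 6, 6]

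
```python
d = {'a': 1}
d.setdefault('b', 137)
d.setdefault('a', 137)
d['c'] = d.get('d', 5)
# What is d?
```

After line 1: d = {'a': 1}
After line 2 (setdefault adds 'b'=137): d = {'a': 1, 'b': 137}
After line 3 (setdefault 'a' no-op, already exists): d = {'a': 1, 'b': 137}
After line 4 (get('d', 5) returns default since 'd' not in d): d = {'a': 1, 'b': 137, 'c': 5}

{'a': 1, 'b': 137, 'c': 5}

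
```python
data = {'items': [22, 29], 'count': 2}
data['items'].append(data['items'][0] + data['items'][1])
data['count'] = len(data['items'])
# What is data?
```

After line 1: data = {'items': [22, 29], 'count': 2}
After line 2 (append 22 + 29 = 51): data = {'items': [22, 29, 51], 'count': 2}
After line 3 (count = len(items) = 3): data = {'items': [22, 29, 51], 'count': 3}

{'items': [22, 29, 51], 'count': 3}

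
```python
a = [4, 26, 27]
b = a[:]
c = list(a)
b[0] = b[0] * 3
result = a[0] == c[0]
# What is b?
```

After line 1: a = [4, 26, 27]
After line 2 (b = a[:], copy): a = [4, 26, 27], b = [4, 26, 27]
After line 3 (c = list(a) is a copy, new object): c = [4, 26, 27]
After line 4 (b[0] = 4 * 3 = 12; only b mutates (copy)): a = [4, 26, 27], b = [12, 26, 27], c = [4, 26, 27]
After line 5 (a[0] = 4, c[0] = 4; result = True)

[12, 26, 27]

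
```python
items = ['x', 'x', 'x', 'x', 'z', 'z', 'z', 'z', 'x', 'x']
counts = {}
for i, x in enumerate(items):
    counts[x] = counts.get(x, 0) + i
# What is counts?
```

Initial: counts = {}, items = ['x', 'x', 'x', 'x', 'z', 'z', 'z', 'z', 'x', 'x']
i=0, x='x': counts = {'x': 0}
i=1, x='x': counts = {'x': 1}
i=2, x='x': counts = {'x': 3}
i=3, x='x': counts = {'x': 6}
i=4, x='z': counts = {'x': 6, 'z': 4}
i=5, x='z': counts = {'x': 6, 'z': 9}
i=6, x='z': counts = {'x': 6, 'z': 15}
i=7, x='z': counts = {'x': 6, 'z': 22}
i=8, x='x': counts = {'x': 14, 'z': 22}
i=9, x='x': counts = {'x': 23, 'z': 22}

{'x': 23, 'z': 22}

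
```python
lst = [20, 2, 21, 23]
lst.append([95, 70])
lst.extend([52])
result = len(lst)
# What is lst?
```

After line 1: lst = [20, 2, 21, 23]
After line 2 (append adds [95, 70] as single element): lst = [20, 2, 21, 23, [95, 70]]
After line 3 (extend unpacks [52], adds 52): lst = [20, 2, 21, 23, [95, 70], 52]
After line 4: result = len(lst) = 6

[20, 2, 21, 23, [95, 70], 52]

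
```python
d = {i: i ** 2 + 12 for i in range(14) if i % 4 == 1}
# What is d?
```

{1: 13, 5: 37, 9: 93, 13: 181}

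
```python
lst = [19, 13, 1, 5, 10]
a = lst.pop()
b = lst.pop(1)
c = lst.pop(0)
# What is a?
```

After line 1: lst = [19, 13, 1, 5, 10]
After line 2 (pop() -> a = 10): lst = [19, 13, 1, 5]
After line 3 (pop(1) -> b = 13): lst = [19, 1, 5]
After line 4 (pop(0) -> c = 19): lst = [1, 5]

10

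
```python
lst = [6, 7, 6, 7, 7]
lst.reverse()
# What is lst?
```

[7, 7, 6, 7, 6]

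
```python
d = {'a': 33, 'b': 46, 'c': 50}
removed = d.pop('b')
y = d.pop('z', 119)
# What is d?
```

After line 1: d = {'a': 33, 'b': 46, 'c': 50}
After line 2 (pop 'b' returns 46): d = {'a': 33, 'c': 50}, removed = 46
After line 3 (pop 'z' missing, returns default 119): d = {'a': 33, 'c': 50}, y = 119

{'a': 33, 'c': 50}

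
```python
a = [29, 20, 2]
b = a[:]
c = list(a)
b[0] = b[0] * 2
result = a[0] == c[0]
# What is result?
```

After line 1: a = [29, 20, 2]
After line 2 (b = a[:], copy): a = [29, 20, 2], b = [29, 20, 2]
After line 3 (c = list(a) is a copy, new object): c = [29, 20, 2]
After line 4 (b[0] = 29 * 2 = 58; only b mutates (copy)): a = [29, 20, 2], b = [58, 20, 2], c = [29, 20, 2]
After line 5 (a[0] = 29, c[0] = 29; result = True)

True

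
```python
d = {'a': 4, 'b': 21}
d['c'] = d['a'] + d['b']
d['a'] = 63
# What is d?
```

After line 1: d = {'a': 4, 'b': 21}
After line 2 (d['c'] = 4 + 21): d = {'a': 4, 'b': 21, 'c': 25}
After line 3: d = {'a': 63, 'b': 21, 'c': 25}

{'a': 63, 'b': 21, 'c': 25}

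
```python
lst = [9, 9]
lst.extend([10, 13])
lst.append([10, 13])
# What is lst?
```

After line 1: lst = [9, 9]
After line 2 (extend unpacks [10, 13]): lst = [9, 9, 10, 13]
After line 3 (append adds [10, 13] as single element): lst = [9, 9, 10, 13, [10, 13]]

[9, 9, 10, 13, [10, 13]]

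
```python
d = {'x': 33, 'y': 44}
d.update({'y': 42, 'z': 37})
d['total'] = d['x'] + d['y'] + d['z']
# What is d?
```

After line 1: d = {'x': 33, 'y': 44}
After line 2 (y overwritten, z added): d = {'x': 33, 'y': 42, 'z': 37}
After line 3 (total = 33 + 42 + 37 = 112): d = {'x': 33, 'y': 42, 'z': 37, 'total': 112}

{'x': 33, 'y': 42, 'z': 37, 'total': 112}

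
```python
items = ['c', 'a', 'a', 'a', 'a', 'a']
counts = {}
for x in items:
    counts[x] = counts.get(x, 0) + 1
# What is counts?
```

Initial: counts = {}, items = ['c', 'a', 'a', 'a', 'a', 'a']
See 'c': counts = {'c': 1}
See 'a': counts = {'c': 1, 'a': 1}
See 'a': counts = {'c': 1, 'a': 2}
See 'a': counts = {'c': 1, 'a': 3}
See 'a': counts = {'c': 1, 'a': 4}
See 'a': counts = {'c': 1, 'a': 5}

{'c': 1, 'a': 5}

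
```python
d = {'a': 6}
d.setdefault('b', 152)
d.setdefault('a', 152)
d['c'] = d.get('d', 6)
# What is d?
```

After line 1: d = {'a': 6}
After line 2 (setdefault adds 'b'=152): d = {'a': 6, 'b': 152}
After line 3 (setdefault 'a' no-op, already exists): d = {'a': 6, 'b': 152}
After line 4 (get('d', 6) returns default since 'd' not in d): d = {'a': 6, 'b': 152, 'c': 6}

{'a': 6, 'b': 152, 'c': 6}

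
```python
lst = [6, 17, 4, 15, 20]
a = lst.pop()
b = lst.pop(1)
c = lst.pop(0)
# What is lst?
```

After line 1: lst = [6, 17, 4, 15, 20]
After line 2 (pop() -> a = 20): lst = [6, 17, 4, 15]
After line 3 (pop(1) -> b = 17): lst = [6, 4, 15]
After line 4 (pop(0) -> c = 6): lst = [4, 15]

[4, 15]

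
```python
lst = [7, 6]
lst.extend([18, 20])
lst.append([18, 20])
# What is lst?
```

After line 1: lst = [7, 6]
After line 2 (extend unpacks [18, 20]): lst = [7, 6, 18, 20]
After line 3 (append adds [18, 20] as single element): lst = [7, 6, 18, 20, [18, 20]]

[7, 6, 18, 20, [18, 20]]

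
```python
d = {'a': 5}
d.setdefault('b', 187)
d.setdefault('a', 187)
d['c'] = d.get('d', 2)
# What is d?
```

After line 1: d = {'a': 5}
After line 2 (setdefault adds 'b'=187): d = {'a': 5, 'b': 187}
After line 3 (setdefault 'a' no-op, already exists): d = {'a': 5, 'b': 187}
After line 4 (get('d', 2) returns default since 'd' not in d): d = {'a': 5, 'b': 187, 'c': 2}

{'a': 5, 'b': 187, 'c': 2}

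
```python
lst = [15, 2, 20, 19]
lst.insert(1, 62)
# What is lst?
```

[15, 62, 2, 20, 19]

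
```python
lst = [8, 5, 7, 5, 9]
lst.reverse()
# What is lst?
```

[9, 5, 7, 5, 8]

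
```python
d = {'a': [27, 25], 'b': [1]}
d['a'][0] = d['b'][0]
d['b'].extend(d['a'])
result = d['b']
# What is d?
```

After line 1: d = {'a': [27, 25], 'b': [1]}
After line 2 (a[0] = b[0] = 1): d = {'a': [1, 25], 'b': [1]}
After line 3 (b.extend(a) appends [1, 25]): d = {'a': [1, 25], 'b': [1, 1, 25]}
After line 4: result = d['b'] = [1, 1, 25]

{'a': [1, 25], 'b': [1, 1, 25]}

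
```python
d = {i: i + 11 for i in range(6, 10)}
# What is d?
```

{6: 17, 7: 18, 8: 19, 9: 20}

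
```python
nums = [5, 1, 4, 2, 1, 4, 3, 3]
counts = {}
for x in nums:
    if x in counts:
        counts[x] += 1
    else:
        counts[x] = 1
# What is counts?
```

Initial: counts = {}, nums = [5, 1, 4, 2, 1, 4, 3, 3]
See 5: counts = {5: 1}
See 1: counts = {5: 1, 1: 1}
See 4: counts = {5: 1, 1: 1, 4: 1}
See 2: counts = {5: 1, 1: 1, 4: 1, 2: 1}
See 1: counts = {5: 1, 1: 2, 4: 1, 2: 1}
See 4: counts = {5: 1, 1: 2, 4: 2, 2: 1}
See 3: counts = {5: 1, 1: 2, 4: 2, 2: 1, 3: 1}
See 3: counts = {5: 1, 1: 2, 4: 2, 2: 1, 3: 2}

{5: 1, 1: 2, 4: 2, 2: 1, 3: 2}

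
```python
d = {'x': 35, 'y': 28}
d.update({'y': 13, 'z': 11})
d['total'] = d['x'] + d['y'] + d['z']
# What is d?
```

After line 1: d = {'x': 35, 'y': 28}
After line 2 (y overwritten, z added): d = {'x': 35, 'y': 13, 'z': 11}
After line 3 (total = 35 + 13 + 11 = 59): d = {'x': 35, 'y': 13, 'z': 11, 'total': 59}

{'x': 35, 'y': 13, 'z': 11, 'total': 59}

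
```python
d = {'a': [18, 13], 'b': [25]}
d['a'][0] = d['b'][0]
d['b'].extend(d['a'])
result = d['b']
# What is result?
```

After line 1: d = {'a': [18, 13], 'b': [25]}
After line 2 (a[0] = b[0] = 25): d = {'a': [25, 13], 'b': [25]}
After line 3 (b.extend(a) appends [25, 13]): d = {'a': [25, 13], 'b': [25, 25, 13]}
After line 4: result = d['b'] = [25, 25, 13]

[25, 25, 13]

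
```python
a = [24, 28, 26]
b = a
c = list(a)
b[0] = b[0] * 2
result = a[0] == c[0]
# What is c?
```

After line 1: a = [24, 28, 26]
After line 2 (b = a, alias): a = [24, 28, 26], b = [24, 28, 26]
After line 3 (c = list(a) is a copy, new object): c = [24, 28, 26]
After line 4 (b[0] = 24 * 2 = 48; mutates shared a/b): a = b = [48, 28, 26], c = [24, 28, 26]
After line 5 (a[0] = 48, c[0] = 24; result = False)

[24, 28, 26]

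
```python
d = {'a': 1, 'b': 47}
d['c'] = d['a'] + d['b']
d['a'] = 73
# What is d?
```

After line 1: d = {'a': 1, 'b': 47}
After line 2 (d['c'] = 1 + 47): d = {'a': 1, 'b': 47, 'c': 48}
After line 3: d = {'a': 73, 'b': 47, 'c': 48}

{'a': 73, 'b': 47, 'c': 48}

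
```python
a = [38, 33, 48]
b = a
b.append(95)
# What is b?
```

After line 1: a = [38, 33, 48]
After line 2 (b = a is an alias, same object): a = [38, 33, 48], b = [38, 33, 48]
After line 3 (b.append mutates the shared list): a = [38, 33, 48, 95], b = [38, 33, 48, 95]

[38, 33, 48, 95]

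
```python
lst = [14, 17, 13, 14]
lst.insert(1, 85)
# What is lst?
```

[14, 85, 17, 13, 14]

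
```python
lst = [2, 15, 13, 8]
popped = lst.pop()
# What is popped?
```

8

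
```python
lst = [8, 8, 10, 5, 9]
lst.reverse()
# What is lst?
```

[9, 5, 10, 8, 8]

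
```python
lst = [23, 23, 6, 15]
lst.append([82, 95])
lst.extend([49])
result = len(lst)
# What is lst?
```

After line 1: lst = [23, 23, 6, 15]
After line 2 (append adds [82, 95] as single element): lst = [23, 23, 6, 15, [82, 95]]
After line 3 (extend unpacks [49], adds 49): lst = [23, 23, 6, 15, [82, 95], 49]
After line 4: result = len(lst) = 6

[23, 23, 6, 15, [82, 95], 49]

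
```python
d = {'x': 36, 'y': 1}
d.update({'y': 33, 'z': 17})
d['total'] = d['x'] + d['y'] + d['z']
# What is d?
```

After line 1: d = {'x': 36, 'y': 1}
After line 2 (y overwritten, z added): d = {'x': 36, 'y': 33, 'z': 17}
After line 3 (total = 36 + 33 + 17 = 86): d = {'x': 36, 'y': 33, 'z': 17, 'total': 86}

{'x': 36, 'y': 33, 'z': 17, 'total': 86}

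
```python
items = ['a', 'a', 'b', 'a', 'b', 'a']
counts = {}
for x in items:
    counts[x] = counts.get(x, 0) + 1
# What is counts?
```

Initial: counts = {}, items = ['a', 'a', 'b', 'a', 'b', 'a']
See 'a': counts = {'a': 1}
See 'a': counts = {'a': 2}
See 'b': counts = {'a': 2, 'b': 1}
See 'a': counts = {'a': 3, 'b': 1}
See 'b': counts = {'a': 3, 'b': 2}
See 'a': counts = {'a': 4, 'b': 2}

{'a': 4, 'b': 2}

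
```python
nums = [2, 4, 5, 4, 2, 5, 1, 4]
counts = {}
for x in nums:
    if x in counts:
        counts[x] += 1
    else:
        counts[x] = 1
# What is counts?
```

Initial: counts = {}, nums = [2, 4, 5, 4, 2, 5, 1, 4]
See 2: counts = {2: 1}
See 4: counts = {2: 1, 4: 1}
See 5: counts = {2: 1, 4: 1, 5: 1}
See 4: counts = {2: 1, 4: 2, 5: 1}
See 2: counts = {2: 2, 4: 2, 5: 1}
See 5: counts = {2: 2, 4: 2, 5: 2}
See 1: counts = {2: 2, 4: 2, 5: 2, 1: 1}
See 4: counts = {2: 2, 4: 3, 5: 2, 1: 1}

{2: 2, 4: 3, 5: 2, 1: 1}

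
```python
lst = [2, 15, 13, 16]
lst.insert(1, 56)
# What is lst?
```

[2, 56, 15, 13, 16]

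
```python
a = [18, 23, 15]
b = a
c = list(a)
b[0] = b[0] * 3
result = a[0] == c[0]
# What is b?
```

After line 1: a = [18, 23, 15]
After line 2 (b = a, alias): a = [18, 23, 15], b = [18, 23, 15]
After line 3 (c = list(a) is a copy, new object): c = [18, 23, 15]
After line 4 (b[0] = 18 * 3 = 54; mutates shared a/b): a = b = [54, 23, 15], c = [18, 23, 15]
After line 5 (a[0] = 54, c[0] = 18; result = False)

[54, 23, 15]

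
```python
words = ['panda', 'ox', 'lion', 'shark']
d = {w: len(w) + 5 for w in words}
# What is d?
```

{'panda': 10, 'ox': 7, 'lion': 9, 'shark': 10}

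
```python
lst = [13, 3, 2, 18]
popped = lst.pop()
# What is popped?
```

18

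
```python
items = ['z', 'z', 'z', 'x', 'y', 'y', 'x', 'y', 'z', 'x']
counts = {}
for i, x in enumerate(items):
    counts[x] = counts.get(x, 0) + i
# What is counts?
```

Initial: counts = {}, items = ['z', 'z', 'z', 'x', 'y', 'y', 'x', 'y', 'z', 'x']
i=0, x='z': counts = {'z': 0}
i=1, x='z': counts = {'z': 1}
i=2, x='z': counts = {'z': 3}
i=3, x='x': counts = {'z': 3, 'x': 3}
i=4, x='y': counts = {'z': 3, 'x': 3, 'y': 4}
i=5, x='y': counts = {'z': 3, 'x': 3, 'y': 9}
i=6, x='x': counts = {'z': 3, 'x': 9, 'y': 9}
i=7, x='y': counts = {'z': 3, 'x': 9, 'y': 16}
i=8, x='z': counts = {'z': 11, 'x': 9, 'y': 16}
i=9, x='x': counts = {'z': 11, 'x': 18, 'y': 16}

{'z': 11, 'x': 18, 'y': 16}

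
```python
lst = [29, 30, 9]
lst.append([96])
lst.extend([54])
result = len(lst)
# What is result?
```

After line 1: lst = [29, 30, 9]
After line 2 (append adds [96] as single element): lst = [29, 30, 9, [96]]
After line 3 (extend unpacks [54], adds 54): lst = [29, 30, 9, [96], 54]
After line 4: result = len(lst) = 5

5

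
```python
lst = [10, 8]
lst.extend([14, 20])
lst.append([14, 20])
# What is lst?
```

After line 1: lst = [10, 8]
After line 2 (extend unpacks [14, 20]): lst = [10, 8, 14, 20]
After line 3 (append adds [14, 20] as single element): lst = [10, 8, 14, 20, [14, 20]]

[10, 8, 14, 20, [14, 20]]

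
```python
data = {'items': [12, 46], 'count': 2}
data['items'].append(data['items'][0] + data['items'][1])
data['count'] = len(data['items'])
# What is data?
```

After line 1: data = {'items': [12, 46], 'count': 2}
After line 2 (append 12 + 46 = 58): data = {'items': [12, 46, 58], 'count': 2}
After line 3 (count = len(items) = 3): data = {'items': [12, 46, 58], 'count': 3}

{'items': [12, 46, 58], 'count': 3}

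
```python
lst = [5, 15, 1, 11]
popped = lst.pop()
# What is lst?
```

[5, 15, 1]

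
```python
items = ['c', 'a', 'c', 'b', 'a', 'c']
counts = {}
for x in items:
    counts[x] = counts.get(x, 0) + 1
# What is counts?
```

Initial: counts = {}, items = ['c', 'a', 'c', 'b', 'a', 'c']
See 'c': counts = {'c': 1}
See 'a': counts = {'c': 1, 'a': 1}
See 'c': counts = {'c': 2, 'a': 1}
See 'b': counts = {'c': 2, 'a': 1, 'b': 1}
See 'a': counts = {'c': 2, 'a': 2, 'b': 1}
See 'c': counts = {'c': 3, 'a': 2, 'b': 1}

{'c': 3, 'a': 2, 'b': 1}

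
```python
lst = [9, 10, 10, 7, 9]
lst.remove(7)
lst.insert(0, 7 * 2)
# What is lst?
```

After line 1: lst = [9, 10, 10, 7, 9]
After line 2 (remove first 7): lst = [9, 10, 10, 9]
After line 3 (insert 14 at index 0): lst = [14, 9, 10, 10, 9]

[14, 9, 10, 10, 9]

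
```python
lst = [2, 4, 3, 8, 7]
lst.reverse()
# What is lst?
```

[7, 8, 3, 4, 2]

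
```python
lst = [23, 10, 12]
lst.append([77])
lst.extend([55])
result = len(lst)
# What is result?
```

After line 1: lst = [23, 10, 12]
After line 2 (append adds [77] as single element): lst = [23, 10, 12, [77]]
After line 3 (extend unpacks [55], adds 55): lst = [23, 10, 12, [77], 55]
After line 4: result = len(lst) = 5

5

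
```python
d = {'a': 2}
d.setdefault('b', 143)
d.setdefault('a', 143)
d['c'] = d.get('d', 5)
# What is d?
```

After line 1: d = {'a': 2}
After line 2 (setdefault adds 'b'=143): d = {'a': 2, 'b': 143}
After line 3 (setdefault 'a' no-op, already exists): d = {'a': 2, 'b': 143}
After line 4 (get('d', 5) returns default since 'd' not in d): d = {'a': 2, 'b': 143, 'c': 5}

{'a': 2, 'b': 143, 'c': 5}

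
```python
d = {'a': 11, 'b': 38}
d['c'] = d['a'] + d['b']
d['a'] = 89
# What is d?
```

After line 1: d = {'a': 11, 'b': 38}
After line 2 (d['c'] = 11 + 38): d = {'a': 11, 'b': 38, 'c': 49}
After line 3: d = {'a': 89, 'b': 38, 'c': 49}

{'a': 89, 'b': 38, 'c': 49}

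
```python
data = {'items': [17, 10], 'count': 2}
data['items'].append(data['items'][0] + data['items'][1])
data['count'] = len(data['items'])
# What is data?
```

After line 1: data = {'items': [17, 10], 'count': 2}
After line 2 (append 17 + 10 = 27): data = {'items': [17, 10, 27], 'count': 2}
After line 3 (count = len(items) = 3): data = {'items': [17, 10, 27], 'count': 3}

{'items': [17, 10, 27], 'count': 3}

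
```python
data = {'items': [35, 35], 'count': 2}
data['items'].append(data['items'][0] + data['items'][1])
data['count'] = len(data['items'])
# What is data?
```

After line 1: data = {'items': [35, 35], 'count': 2}
After line 2 (append 35 + 35 = 70): data = {'items': [35, 35, 70], 'count': 2}
After line 3 (count = len(items) = 3): data = {'items': [35, 35, 70], 'count': 3}

{'items': [35, 35, 70], 'count': 3}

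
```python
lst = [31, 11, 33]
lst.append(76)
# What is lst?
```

[31, 11, 33, 76]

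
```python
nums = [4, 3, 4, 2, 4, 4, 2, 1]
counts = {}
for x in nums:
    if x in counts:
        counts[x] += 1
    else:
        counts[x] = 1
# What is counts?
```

Initial: counts = {}, nums = [4, 3, 4, 2, 4, 4, 2, 1]
See 4: counts = {4: 1}
See 3: counts = {4: 1, 3: 1}
See 4: counts = {4: 2, 3: 1}
See 2: counts = {4: 2, 3: 1, 2: 1}
See 4: counts = {4: 3, 3: 1, 2: 1}
See 4: counts = {4: 4, 3: 1, 2: 1}
See 2: counts = {4: 4, 3: 1, 2: 2}
See 1: counts = {4: 4, 3: 1, 2: 2, 1: 1}

{4: 4, 3: 1, 2: 2, 1: 1}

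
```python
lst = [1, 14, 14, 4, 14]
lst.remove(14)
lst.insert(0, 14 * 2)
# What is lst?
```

After line 1: lst = [1, 14, 14, 4, 14]
After line 2 (remove first 14): lst = [1, 14, 4, 14]
After line 3 (insert 28 at index 0): lst = [28, 1, 14, 4, 14]

[28, 1, 14, 4, 14]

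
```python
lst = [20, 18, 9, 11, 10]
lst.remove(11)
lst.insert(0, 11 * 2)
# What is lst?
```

After line 1: lst = [20, 18, 9, 11, 10]
After line 2 (remove first 11): lst = [20, 18, 9, 10]
After line 3 (insert 22 at index 0): lst = [22, 20, 18, 9, 10]

[22, 20, 18, 9, 10]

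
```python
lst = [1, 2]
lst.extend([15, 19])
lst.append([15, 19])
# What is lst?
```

After line 1: lst = [1, 2]
After line 2 (extend unpacks [15, 19]): lst = [1, 2, 15, 19]
After line 3 (append adds [15, 19] as single element): lst = [1, 2, 15, 19, [15, 19]]

[1, 2, 15, 19, [15, 19]]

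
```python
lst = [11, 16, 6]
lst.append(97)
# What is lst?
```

[11, 16, 6, 97]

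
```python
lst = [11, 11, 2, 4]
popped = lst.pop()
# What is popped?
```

4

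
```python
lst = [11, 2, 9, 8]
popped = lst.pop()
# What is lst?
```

[11, 2, 9]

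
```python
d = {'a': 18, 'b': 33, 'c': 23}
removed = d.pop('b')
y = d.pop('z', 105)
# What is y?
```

After line 1: d = {'a': 18, 'b': 33, 'c': 23}
After line 2 (pop 'b' returns 33): d = {'a': 18, 'c': 23}, removed = 33
After line 3 (pop 'z' missing, returns default 105): d = {'a': 18, 'c': 23}, y = 105

105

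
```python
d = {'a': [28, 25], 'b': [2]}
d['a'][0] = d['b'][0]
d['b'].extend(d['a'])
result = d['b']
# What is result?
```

After line 1: d = {'a': [28, 25], 'b': [2]}
After line 2 (a[0] = b[0] = 2): d = {'a': [2, 25], 'b': [2]}
After line 3 (b.extend(a) appends [2, 25]): d = {'a': [2, 25], 'b': [2, 2, 25]}
After line 4: result = d['b'] = [2, 2, 25]

[2, 2, 25]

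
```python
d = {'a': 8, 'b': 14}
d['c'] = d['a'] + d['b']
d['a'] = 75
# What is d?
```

After line 1: d = {'a': 8, 'b': 14}
After line 2 (d['c'] = 8 + 14): d = {'a': 8, 'b': 14, 'c': 22}
After line 3: d = {'a': 75, 'b': 14, 'c': 22}

{'a': 75, 'b': 14, 'c': 22}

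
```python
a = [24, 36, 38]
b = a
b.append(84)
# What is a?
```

After line 1: a = [24, 36, 38]
After line 2 (b = a is an alias, same object): a = [24, 36, 38], b = [24, 36, 38]
After line 3 (b.append mutates the shared list): a = [24, 36, 38, 84], b = [24, 36, 38, 84]

[24, 36, 38, 84]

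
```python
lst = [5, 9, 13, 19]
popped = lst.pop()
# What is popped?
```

19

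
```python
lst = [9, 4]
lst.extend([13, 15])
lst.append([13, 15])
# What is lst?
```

After line 1: lst = [9, 4]
After line 2 (extend unpacks [13, 15]): lst = [9, 4, 13, 15]
After line 3 (append adds [13, 15] as single element): lst = [9, 4, 13, 15, [13, 15]]

[9, 4, 13, 15, [13, 15]]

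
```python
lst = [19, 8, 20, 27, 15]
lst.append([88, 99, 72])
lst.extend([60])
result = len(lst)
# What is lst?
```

After line 1: lst = [19, 8, 20, 27, 15]
After line 2 (append adds [88, 99, 72] as single element): lst = [19, 8, 20, 27, 15, [88, 99, 72]]
After line 3 (extend unpacks [60], adds 60): lst = [19, 8, 20, 27, 15, [88, 99, 72], 60]
After line 4: result = len(lst) = 7

[19, 8, 20, 27, 15, [88, 99, 72], 60]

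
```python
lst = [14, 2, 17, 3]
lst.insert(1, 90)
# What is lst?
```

[14, 90, 2, 17, 3]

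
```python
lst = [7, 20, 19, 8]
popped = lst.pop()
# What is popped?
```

8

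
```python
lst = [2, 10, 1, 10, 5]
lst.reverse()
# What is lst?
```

[5, 10, 1, 10, 2]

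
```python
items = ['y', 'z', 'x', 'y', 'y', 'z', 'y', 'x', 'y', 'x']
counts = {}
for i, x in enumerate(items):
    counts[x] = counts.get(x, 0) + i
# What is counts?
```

Initial: counts = {}, items = ['y', 'z', 'x', 'y', 'y', 'z', 'y', 'x', 'y', 'x']
i=0, x='y': counts = {'y': 0}
i=1, x='z': counts = {'y': 0, 'z': 1}
i=2, x='x': counts = {'y': 0, 'z': 1, 'x': 2}
i=3, x='y': counts = {'y': 3, 'z': 1, 'x': 2}
i=4, x='y': counts = {'y': 7, 'z': 1, 'x': 2}
i=5, x='z': counts = {'y': 7, 'z': 6, 'x': 2}
i=6, x='y': counts = {'y': 13, 'z': 6, 'x': 2}
i=7, x='x': counts = {'y': 13, 'z': 6, 'x': 9}
i=8, x='y': counts = {'y': 21, 'z': 6, 'x': 9}
i=9, x='x': counts = {'y': 21, 'z': 6, 'x': 18}

{'y': 21, 'z': 6, 'x': 18}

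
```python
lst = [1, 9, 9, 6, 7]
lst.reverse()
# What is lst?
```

[7, 6, 9, 9, 1]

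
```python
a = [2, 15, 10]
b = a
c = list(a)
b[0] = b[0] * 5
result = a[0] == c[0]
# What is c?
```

After line 1: a = [2, 15, 10]
After line 2 (b = a, alias): a = [2, 15, 10], b = [2, 15, 10]
After line 3 (c = list(a) is a copy, new object): c = [2, 15, 10]
After line 4 (b[0] = 2 * 5 = 10; mutates shared a/b): a = b = [10, 15, 10], c = [2, 15, 10]
After line 5 (a[0] = 10, c[0] = 2; result = False)

[2, 15, 10]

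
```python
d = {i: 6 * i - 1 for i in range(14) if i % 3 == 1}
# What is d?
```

{1: 5, 4: 23, 7: 41, 10: 59, 13: 77}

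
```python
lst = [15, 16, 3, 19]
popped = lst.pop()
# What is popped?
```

19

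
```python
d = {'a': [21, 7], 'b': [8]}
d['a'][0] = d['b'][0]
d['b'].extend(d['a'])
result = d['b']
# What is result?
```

After line 1: d = {'a': [21, 7], 'b': [8]}
After line 2 (a[0] = b[0] = 8): d = {'a': [8, 7], 'b': [8]}
After line 3 (b.extend(a) appends [8, 7]): d = {'a': [8, 7], 'b': [8, 8, 7]}
After line 4: result = d['b'] = [8, 8, 7]

[8, 8, 7]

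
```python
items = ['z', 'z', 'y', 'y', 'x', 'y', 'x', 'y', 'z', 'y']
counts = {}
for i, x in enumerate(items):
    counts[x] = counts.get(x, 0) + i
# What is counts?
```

Initial: counts = {}, items = ['z', 'z', 'y', 'y', 'x', 'y', 'x', 'y', 'z', 'y']
i=0, x='z': counts = {'z': 0}
i=1, x='z': counts = {'z': 1}
i=2, x='y': counts = {'z': 1, 'y': 2}
i=3, x='y': counts = {'z': 1, 'y': 5}
i=4, x='x': counts = {'z': 1, 'y': 5, 'x': 4}
i=5, x='y': counts = {'z': 1, 'y': 10, 'x': 4}
i=6, x='x': counts = {'z': 1, 'y': 10, 'x': 10}
i=7, x='y': counts = {'z': 1, 'y': 17, 'x': 10}
i=8, x='z': counts = {'z': 9, 'y': 17, 'x': 10}
i=9, x='y': counts = {'z': 9, 'y': 26, 'x': 10}

{'z': 9, 'y': 26, 'x': 10}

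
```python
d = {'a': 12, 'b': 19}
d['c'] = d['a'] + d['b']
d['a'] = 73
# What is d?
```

After line 1: d = {'a': 12, 'b': 19}
After line 2 (d['c'] = 12 + 19): d = {'a': 12, 'b': 19, 'c': 31}
After line 3: d = {'a': 73, 'b': 19, 'c': 31}

{'a': 73, 'b': 19, 'c': 31}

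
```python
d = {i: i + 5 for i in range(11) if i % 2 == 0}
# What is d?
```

{0: 5, 2: 7, 4: 9, 6: 11, 8: 13, 10: 15}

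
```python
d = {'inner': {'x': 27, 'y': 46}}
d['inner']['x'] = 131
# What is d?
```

After line 1: d = {'inner': {'x': 27, 'y': 46}}
After line 2 (inner x overwritten): d = {'inner': {'x': 131, 'y': 46}}

{'inner': {'x': 131, 'y': 46}}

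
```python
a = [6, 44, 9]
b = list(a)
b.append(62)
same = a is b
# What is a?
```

After line 1: a = [6, 44, 9]
After line 2 (b = list(a) is a shallow copy, new object): a = [6, 44, 9], b = [6, 44, 9]
After line 3 (append only mutates b): a = [6, 44, 9], b = [6, 44, 9, 62]
After line 4 (same = a is b; different objects -> False): same = False

[6, 44, 9]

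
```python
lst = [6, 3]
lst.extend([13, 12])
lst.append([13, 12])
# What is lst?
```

After line 1: lst = [6, 3]
After line 2 (extend unpacks [13, 12]): lst = [6, 3, 13, 12]
After line 3 (append adds [13, 12] as single element): lst = [6, 3, 13, 12, [13, 12]]

[6, 3, 13, 12, [13, 12]]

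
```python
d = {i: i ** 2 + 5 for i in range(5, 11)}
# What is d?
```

{5: 30, 6: 41, 7: 54, 8: 69, 9: 86, 10: 105}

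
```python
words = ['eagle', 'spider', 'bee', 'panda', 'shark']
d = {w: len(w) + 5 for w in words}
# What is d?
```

{'eagle': 10, 'spider': 11, 'bee': 8, 'panda': 10, 'shark': 10}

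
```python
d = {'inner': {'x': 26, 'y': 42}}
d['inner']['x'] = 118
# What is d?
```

After line 1: d = {'inner': {'x': 26, 'y': 42}}
After line 2 (inner x overwritten): d = {'inner': {'x': 118, 'y': 42}}

{'inner': {'x': 118, 'y': 42}}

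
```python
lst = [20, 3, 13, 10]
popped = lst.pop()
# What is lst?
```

[20, 3, 13]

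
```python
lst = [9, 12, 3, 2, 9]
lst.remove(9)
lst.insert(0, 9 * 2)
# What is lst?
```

After line 1: lst = [9, 12, 3, 2, 9]
After line 2 (remove first 9): lst = [12, 3, 2, 9]
After line 3 (insert 18 at index 0): lst = [18, 12, 3, 2, 9]

[18, 12, 3, 2, 9]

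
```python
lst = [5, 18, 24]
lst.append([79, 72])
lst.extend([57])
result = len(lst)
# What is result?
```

After line 1: lst = [5, 18, 24]
After line 2 (append adds [79, 72] as single element): lst = [5, 18, 24, [79, 72]]
After line 3 (extend unpacks [57], adds 57): lst = [5, 18, 24, [79, 72], 57]
After line 4: result = len(lst) = 5

5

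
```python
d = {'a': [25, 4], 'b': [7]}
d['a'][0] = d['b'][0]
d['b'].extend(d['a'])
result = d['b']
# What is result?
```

After line 1: d = {'a': [25, 4], 'b': [7]}
After line 2 (a[0] = b[0] = 7): d = {'a': [7, 4], 'b': [7]}
After line 3 (b.extend(a) appends [7, 4]): d = {'a': [7, 4], 'b': [7, 7, 4]}
After line 4: result = d['b'] = [7, 7, 4]

[7, 7, 4]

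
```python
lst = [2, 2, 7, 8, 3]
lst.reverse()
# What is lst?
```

[3, 8, 7, 2, 2]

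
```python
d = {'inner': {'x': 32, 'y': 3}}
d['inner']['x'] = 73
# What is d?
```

After line 1: d = {'inner': {'x': 32, 'y': 3}}
After line 2 (inner x overwritten): d = {'inner': {'x': 73, 'y': 3}}

{'inner': {'x': 73, 'y': 3}}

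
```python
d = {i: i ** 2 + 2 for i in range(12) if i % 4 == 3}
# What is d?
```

{3: 11, 7: 51, 11: 123}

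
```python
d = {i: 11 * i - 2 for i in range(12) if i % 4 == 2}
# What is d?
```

{2: 20, 6: 64, 10: 108}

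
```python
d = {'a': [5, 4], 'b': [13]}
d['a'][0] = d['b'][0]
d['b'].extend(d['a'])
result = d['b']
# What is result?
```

After line 1: d = {'a': [5, 4], 'b': [13]}
After line 2 (a[0] = b[0] = 13): d = {'a': [13, 4], 'b': [13]}
After line 3 (b.extend(a) appends [13, 4]): d = {'a': [13, 4], 'b': [13, 13, 4]}
After line 4: result = d['b'] = [13, 13, 4]

[13, 13, 4]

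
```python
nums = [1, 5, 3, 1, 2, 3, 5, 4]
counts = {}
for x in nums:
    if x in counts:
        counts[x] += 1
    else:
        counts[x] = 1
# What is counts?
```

Initial: counts = {}, nums = [1, 5, 3, 1, 2, 3, 5, 4]
See 1: counts = {1: 1}
See 5: counts = {1: 1, 5: 1}
See 3: counts = {1: 1, 5: 1, 3: 1}
See 1: counts = {1: 2, 5: 1, 3: 1}
See 2: counts = {1: 2, 5: 1, 3: 1, 2: 1}
See 3: counts = {1: 2, 5: 1, 3: 2, 2: 1}
See 5: counts = {1: 2, 5: 2, 3: 2, 2: 1}
See 4: counts = {1: 2, 5: 2, 3: 2, 2: 1, 4: 1}

{1: 2, 5: 2, 3: 2, 2: 1, 4: 1}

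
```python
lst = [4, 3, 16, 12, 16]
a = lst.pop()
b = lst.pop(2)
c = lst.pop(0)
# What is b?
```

After line 1: lst = [4, 3, 16, 12, 16]
After line 2 (pop() -> a = 16): lst = [4, 3, 16, 12]
After line 3 (pop(2) -> b = 16): lst = [4, 3, 12]
After line 4 (pop(0) -> c = 4): lst = [3, 12]

16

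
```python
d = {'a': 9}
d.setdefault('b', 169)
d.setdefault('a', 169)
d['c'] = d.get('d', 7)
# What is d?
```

After line 1: d = {'a': 9}
After line 2 (setdefault adds 'b'=169): d = {'a': 9, 'b': 169}
After line 3 (setdefault 'a' no-op, already exists): d = {'a': 9, 'b': 169}
After line 4 (get('d', 7) returns default since 'd' not in d): d = {'a': 9, 'b': 169, 'c': 7}

{'a': 9, 'b': 169, 'c': 7}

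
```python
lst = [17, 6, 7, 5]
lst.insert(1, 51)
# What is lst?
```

[17, 51, 6, 7, 5]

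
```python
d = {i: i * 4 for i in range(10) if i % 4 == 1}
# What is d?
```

{1: 4, 5: 20, 9: 36}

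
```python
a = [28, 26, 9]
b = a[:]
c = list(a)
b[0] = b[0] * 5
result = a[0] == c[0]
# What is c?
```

After line 1: a = [28, 26, 9]
After line 2 (b = a[:], copy): a = [28, 26, 9], b = [28, 26, 9]
After line 3 (c = list(a) is a copy, new object): c = [28, 26, 9]
After line 4 (b[0] = 28 * 5 = 140; only b mutates (copy)): a = [28, 26, 9], b = [140, 26, 9], c = [28, 26, 9]
After line 5 (a[0] = 28, c[0] = 28; result = True)

[28, 26, 9]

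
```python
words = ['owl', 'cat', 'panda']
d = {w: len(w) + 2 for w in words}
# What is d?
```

{'owl': 5, 'cat': 5, 'panda': 7}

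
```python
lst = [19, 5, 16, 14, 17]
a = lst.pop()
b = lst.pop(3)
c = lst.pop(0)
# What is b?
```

After line 1: lst = [19, 5, 16, 14, 17]
After line 2 (pop() -> a = 17): lst = [19, 5, 16, 14]
After line 3 (pop(3) -> b = 14): lst = [19, 5, 16]
After line 4 (pop(0) -> c = 19): lst = [5, 16]

14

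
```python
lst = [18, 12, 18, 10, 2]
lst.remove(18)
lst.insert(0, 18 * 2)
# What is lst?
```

After line 1: lst = [18, 12, 18, 10, 2]
After line 2 (remove first 18): lst = [12, 18, 10, 2]
After line 3 (insert 36 at index 0): lst = [36, 12, 18, 10, 2]

[36, 12, 18, 10, 2]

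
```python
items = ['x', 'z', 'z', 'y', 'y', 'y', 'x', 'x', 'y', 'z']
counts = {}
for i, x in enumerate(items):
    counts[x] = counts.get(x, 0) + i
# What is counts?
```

Initial: counts = {}, items = ['x', 'z', 'z', 'y', 'y', 'y', 'x', 'x', 'y', 'z']
i=0, x='x': counts = {'x': 0}
i=1, x='z': counts = {'x': 0, 'z': 1}
i=2, x='z': counts = {'x': 0, 'z': 3}
i=3, x='y': counts = {'x': 0, 'z': 3, 'y': 3}
i=4, x='y': counts = {'x': 0, 'z': 3, 'y': 7}
i=5, x='y': counts = {'x': 0, 'z': 3, 'y': 12}
i=6, x='x': counts = {'x': 6, 'z': 3, 'y': 12}
i=7, x='x': counts = {'x': 13, 'z': 3, 'y': 12}
i=8, x='y': counts = {'x': 13, 'z': 3, 'y': 20}
i=9, x='z': counts = {'x': 13, 'z': 12, 'y': 20}

{'x': 13, 'z': 12, 'y': 20}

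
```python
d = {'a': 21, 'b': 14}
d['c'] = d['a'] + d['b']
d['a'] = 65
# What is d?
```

After line 1: d = {'a': 21, 'b': 14}
After line 2 (d['c'] = 21 + 14): d = {'a': 21, 'b': 14, 'c': 35}
After line 3: d = {'a': 65, 'b': 14, 'c': 35}

{'a': 65, 'b': 14, 'c': 35}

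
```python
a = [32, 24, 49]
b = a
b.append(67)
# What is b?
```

After line 1: a = [32, 24, 49]
After line 2 (b = a is an alias, same object): a = [32, 24, 49], b = [32, 24, 49]
After line 3 (b.append mutates the shared list): a = [32, 24, 49, 67], b = [32, 24, 49, 67]

[32, 24, 49, 67]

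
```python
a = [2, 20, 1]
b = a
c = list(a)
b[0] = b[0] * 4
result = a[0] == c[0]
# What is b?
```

After line 1: a = [2, 20, 1]
After line 2 (b = a, alias): a = [2, 20, 1], b = [2, 20, 1]
After line 3 (c = list(a) is a copy, new object): c = [2, 20, 1]
After line 4 (b[0] = 2 * 4 = 8; mutates shared a/b): a = b = [8, 20, 1], c = [2, 20, 1]
After line 5 (a[0] = 8, c[0] = 2; result = False)

[8, 20, 1]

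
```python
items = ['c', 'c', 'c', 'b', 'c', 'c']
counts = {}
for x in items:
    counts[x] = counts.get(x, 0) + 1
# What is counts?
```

Initial: counts = {}, items = ['c', 'c', 'c', 'b', 'c', 'c']
See 'c': counts = {'c': 1}
See 'c': counts = {'c': 2}
See 'c': counts = {'c': 3}
See 'b': counts = {'c': 3, 'b': 1}
See 'c': counts = {'c': 4, 'b': 1}
See 'c': counts = {'c': 5, 'b': 1}

{'c': 5, 'b': 1}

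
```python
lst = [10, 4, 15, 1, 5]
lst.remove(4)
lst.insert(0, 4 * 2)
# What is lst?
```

After line 1: lst = [10, 4, 15, 1, 5]
After line 2 (remove first 4): lst = [10, 15, 1, 5]
After line 3 (insert 8 at index 0): lst = [8, 10, 15, 1, 5]

[8, 10, 15, 1, 5]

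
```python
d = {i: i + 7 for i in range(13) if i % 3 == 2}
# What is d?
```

{2: 9, 5: 12, 8: 15, 11: 18}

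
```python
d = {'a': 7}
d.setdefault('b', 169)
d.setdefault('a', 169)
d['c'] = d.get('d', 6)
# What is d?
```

After line 1: d = {'a': 7}
After line 2 (setdefault adds 'b'=169): d = {'a': 7, 'b': 169}
After line 3 (setdefault 'a' no-op, already exists): d = {'a': 7, 'b': 169}
After line 4 (get('d', 6) returns default since 'd' not in d): d = {'a': 7, 'b': 169, 'c': 6}

{'a': 7, 'b': 169, 'c': 6}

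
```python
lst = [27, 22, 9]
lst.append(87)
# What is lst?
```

[27, 22, 9, 87]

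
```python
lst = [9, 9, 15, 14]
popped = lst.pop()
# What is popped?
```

14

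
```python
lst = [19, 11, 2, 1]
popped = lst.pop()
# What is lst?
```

[19, 11, 2]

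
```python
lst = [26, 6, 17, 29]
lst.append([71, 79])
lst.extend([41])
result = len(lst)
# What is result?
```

After line 1: lst = [26, 6, 17, 29]
After line 2 (append adds [71, 79] as single element): lst = [26, 6, 17, 29, [71, 79]]
After line 3 (extend unpacks [41], adds 41): lst = [26, 6, 17, 29, [71, 79], 41]
After line 4: result = len(lst) = 6

6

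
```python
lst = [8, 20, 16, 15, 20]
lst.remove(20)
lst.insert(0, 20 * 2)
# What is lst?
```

After line 1: lst = [8, 20, 16, 15, 20]
After line 2 (remove first 20): lst = [8, 16, 15, 20]
After line 3 (insert 40 at index 0): lst = [40, 8, 16, 15, 20]

[40, 8, 16, 15, 20]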